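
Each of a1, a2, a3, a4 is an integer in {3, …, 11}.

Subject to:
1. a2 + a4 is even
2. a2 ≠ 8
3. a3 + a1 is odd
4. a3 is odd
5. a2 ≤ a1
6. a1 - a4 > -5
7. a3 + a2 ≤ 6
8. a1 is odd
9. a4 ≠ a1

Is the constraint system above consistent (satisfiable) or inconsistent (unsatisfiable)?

Unsatisfiable

Constraint 4 makes a3 odd and constraint 8 makes a1 odd, so a3 + a1 must be even. Constraint 3 says a3 + a1 is odd — contradiction.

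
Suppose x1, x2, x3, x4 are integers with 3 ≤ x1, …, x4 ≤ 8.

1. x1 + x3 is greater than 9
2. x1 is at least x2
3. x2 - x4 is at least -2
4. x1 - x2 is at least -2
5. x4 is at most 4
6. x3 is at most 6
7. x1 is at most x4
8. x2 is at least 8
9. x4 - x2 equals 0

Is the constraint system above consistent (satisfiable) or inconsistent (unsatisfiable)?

Unsatisfiable

From constraints 2 and 8: x1 ≥ x2 and x2 ≥ 8, so x1 ≥ 8. From constraints 5 and 7: x1 ≤ x4 and x4 ≤ 4, so x1 ≤ 4. But 4 < 8, so no value of x1 works.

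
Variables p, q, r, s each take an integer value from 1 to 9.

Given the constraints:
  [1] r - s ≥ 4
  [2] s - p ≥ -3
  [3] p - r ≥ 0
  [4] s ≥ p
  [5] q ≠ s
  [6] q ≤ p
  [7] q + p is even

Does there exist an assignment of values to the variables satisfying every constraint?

Unsatisfiable

Constraints 1, 2, and 3 give s − p ≥ -3, p − r ≥ 0, r − s ≥ 4.
Adding all 3 inequalities: the left sides telescope to 0, and the right sides sum to (-3) + 0 + 4 = 1. So 0 ≥ 1, which is false.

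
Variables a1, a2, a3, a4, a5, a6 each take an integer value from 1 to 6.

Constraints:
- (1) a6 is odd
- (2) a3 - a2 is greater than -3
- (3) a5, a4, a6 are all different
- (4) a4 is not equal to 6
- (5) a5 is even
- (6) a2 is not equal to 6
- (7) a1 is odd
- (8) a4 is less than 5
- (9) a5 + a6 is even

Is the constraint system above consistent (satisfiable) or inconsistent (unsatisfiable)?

Constraint 5 makes a5 even and constraint 1 makes a6 odd, so a5 + a6 must be odd. Constraint 9 says a5 + a6 is even — contradiction.

Unsatisfiable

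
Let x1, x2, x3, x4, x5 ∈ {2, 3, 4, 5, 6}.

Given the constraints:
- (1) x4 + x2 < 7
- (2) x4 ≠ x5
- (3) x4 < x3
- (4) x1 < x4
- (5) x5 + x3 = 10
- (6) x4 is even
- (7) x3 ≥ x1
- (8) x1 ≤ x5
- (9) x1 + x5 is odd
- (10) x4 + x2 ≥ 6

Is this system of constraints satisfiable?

Satisfiable

The assignment x1 = 2, x2 = 2, x3 = 5, x4 = 4, x5 = 5 works:
  constraint 1 holds since x4 + x2 = 6.
  constraint 5 holds since x5 + x3 = 10.
The rest check out directly.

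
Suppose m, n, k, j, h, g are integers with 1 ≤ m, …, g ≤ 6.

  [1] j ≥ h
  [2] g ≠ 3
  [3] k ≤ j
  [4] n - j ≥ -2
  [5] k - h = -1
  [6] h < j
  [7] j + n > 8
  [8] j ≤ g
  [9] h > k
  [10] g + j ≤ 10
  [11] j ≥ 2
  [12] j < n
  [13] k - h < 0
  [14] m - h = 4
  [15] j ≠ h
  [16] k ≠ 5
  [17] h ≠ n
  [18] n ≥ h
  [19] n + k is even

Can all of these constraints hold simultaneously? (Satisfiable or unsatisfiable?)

Satisfiable

Take m = 6, n = 5, k = 1, j = 4, h = 2, g = 6. Then constraint 4: n - j = 1; constraint 5: k - h = -1; constraint 7: j + n = 9, and every other listed constraint is also met.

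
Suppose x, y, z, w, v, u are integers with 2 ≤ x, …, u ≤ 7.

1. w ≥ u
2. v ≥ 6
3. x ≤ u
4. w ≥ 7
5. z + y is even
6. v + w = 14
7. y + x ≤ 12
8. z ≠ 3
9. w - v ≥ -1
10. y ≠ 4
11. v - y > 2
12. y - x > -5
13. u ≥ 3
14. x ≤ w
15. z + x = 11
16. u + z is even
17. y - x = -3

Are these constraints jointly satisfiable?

One satisfying assignment is x = 6, y = 3, z = 5, w = 7, v = 7, u = 7.
For the less obvious constraints — constraint 6: v + w = 14; constraint 7: y + x = 9; constraint 9: w - v = 0 — and the others hold by inspection.

Satisfiable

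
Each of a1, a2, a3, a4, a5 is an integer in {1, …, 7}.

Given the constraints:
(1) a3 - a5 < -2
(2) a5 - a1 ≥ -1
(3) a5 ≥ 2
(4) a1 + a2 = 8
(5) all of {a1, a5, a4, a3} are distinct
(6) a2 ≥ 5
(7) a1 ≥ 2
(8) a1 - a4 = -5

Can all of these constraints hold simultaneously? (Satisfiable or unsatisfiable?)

Satisfiable

Setting (a1, a2, a3, a4, a5) = (2, 6, 1, 7, 4) satisfies everything: constraint 1: a3 - a5 = -3; constraint 2: a5 - a1 = 2; constraint 4: a1 + a2 = 8, and the others follow.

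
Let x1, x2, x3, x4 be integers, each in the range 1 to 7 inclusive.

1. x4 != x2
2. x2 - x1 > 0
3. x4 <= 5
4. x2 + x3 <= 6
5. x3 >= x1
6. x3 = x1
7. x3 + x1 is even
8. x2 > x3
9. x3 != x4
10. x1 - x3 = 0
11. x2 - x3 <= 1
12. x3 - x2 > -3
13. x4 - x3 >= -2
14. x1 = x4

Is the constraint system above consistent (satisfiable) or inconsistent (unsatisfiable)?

Unsatisfiable

From constraints 6 and 14, x3 = x1 = x4, so x3 = x4. But constraint 9 says x3 ≠ x4. Contradiction.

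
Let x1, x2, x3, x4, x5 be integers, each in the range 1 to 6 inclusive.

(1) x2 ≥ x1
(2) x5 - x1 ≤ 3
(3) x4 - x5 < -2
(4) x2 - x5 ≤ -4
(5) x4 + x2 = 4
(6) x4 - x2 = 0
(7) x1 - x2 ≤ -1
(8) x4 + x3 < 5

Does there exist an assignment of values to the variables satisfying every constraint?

Unsatisfiable

Constraints 2, 4, and 7 give x1 − x5 ≥ -3, x5 − x2 ≥ 4, x2 − x1 ≥ 1.
Adding all 3 inequalities: the left sides telescope to 0, and the right sides sum to (-3) + 4 + 1 = 2. So 0 ≥ 2, which is false.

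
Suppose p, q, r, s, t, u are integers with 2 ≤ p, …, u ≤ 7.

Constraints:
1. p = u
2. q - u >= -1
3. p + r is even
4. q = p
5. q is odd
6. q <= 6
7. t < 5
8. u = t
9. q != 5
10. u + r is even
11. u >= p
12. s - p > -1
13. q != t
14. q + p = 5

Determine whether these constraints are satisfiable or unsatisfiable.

From constraints 1, 4, and 8, q = p = u = t, so q = t. But constraint 13 says q ≠ t. Contradiction.

Unsatisfiable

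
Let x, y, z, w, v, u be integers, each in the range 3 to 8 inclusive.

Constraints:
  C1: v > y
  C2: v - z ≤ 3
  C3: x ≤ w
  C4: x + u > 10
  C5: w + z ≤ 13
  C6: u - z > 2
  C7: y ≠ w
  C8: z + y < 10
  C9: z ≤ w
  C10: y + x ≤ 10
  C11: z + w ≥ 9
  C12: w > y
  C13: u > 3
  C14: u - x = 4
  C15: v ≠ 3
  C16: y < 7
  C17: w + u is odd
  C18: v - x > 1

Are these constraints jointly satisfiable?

Try x = 4, y = 4, z = 4, w = 7, v = 7, u = 8.
Check constraint 2: v - z = 3; constraint 4: x + u = 12. The remaining constraints are straightforward to verify.

Satisfiable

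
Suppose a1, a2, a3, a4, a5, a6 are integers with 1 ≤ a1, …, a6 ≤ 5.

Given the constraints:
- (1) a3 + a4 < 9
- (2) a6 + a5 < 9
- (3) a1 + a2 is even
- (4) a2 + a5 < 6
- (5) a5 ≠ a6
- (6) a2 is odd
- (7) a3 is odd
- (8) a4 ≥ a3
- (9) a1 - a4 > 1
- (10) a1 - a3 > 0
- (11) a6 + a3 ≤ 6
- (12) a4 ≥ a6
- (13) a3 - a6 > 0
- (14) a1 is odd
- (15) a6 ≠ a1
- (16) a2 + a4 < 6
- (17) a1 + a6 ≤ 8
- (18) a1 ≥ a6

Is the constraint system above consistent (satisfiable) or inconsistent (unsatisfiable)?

Try a1 = 5, a2 = 1, a3 = 3, a4 = 3, a5 = 4, a6 = 2.
Check constraint 1: a3 + a4 = 6; constraint 2: a6 + a5 = 6; constraint 4: a2 + a5 = 5. The remaining constraints are straightforward to verify.

Satisfiable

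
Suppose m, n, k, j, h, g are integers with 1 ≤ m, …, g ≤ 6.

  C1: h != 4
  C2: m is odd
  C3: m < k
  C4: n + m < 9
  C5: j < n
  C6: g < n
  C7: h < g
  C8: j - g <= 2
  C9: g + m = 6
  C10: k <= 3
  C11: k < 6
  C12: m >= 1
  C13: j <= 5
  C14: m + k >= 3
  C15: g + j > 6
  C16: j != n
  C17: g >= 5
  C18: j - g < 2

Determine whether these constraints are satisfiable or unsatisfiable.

One satisfying assignment is m = 1, n = 6, k = 3, j = 4, h = 3, g = 5.
For the less obvious constraints — constraint 4: n + m = 7; constraint 8: j - g = -1; constraint 9: g + m = 6 — and the others hold by inspection.

Satisfiable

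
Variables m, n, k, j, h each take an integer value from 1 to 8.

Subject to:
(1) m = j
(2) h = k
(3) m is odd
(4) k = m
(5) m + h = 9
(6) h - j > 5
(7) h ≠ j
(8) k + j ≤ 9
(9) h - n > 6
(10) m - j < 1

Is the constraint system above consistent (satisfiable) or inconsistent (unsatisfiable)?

Unsatisfiable

From constraints 1, 2, and 4, h = k = m = j, so h = j. But constraint 7 says h ≠ j. Contradiction.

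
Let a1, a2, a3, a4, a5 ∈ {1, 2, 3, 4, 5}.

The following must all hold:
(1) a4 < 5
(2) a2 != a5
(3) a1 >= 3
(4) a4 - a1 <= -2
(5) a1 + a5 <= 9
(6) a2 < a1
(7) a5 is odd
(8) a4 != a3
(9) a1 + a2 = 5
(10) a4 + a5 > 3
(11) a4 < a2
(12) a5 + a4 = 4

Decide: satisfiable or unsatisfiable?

Satisfiable

Try a1 = 3, a2 = 2, a3 = 5, a4 = 1, a5 = 3.
Check constraint 4: a4 - a1 = -2; constraint 5: a1 + a5 = 6. The remaining constraints are straightforward to verify.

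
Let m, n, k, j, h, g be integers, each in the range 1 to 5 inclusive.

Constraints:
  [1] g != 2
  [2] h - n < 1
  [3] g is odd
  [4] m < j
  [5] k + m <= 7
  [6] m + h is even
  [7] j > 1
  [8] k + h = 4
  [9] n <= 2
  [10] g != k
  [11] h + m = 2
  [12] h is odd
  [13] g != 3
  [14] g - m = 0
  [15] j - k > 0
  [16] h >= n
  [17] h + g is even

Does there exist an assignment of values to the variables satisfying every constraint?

Satisfiable

One satisfying assignment is m = 1, n = 1, k = 3, j = 4, h = 1, g = 1.
For the less obvious constraints — constraint 2: h - n = 0; constraint 5: k + m = 4 — and the others hold by inspection.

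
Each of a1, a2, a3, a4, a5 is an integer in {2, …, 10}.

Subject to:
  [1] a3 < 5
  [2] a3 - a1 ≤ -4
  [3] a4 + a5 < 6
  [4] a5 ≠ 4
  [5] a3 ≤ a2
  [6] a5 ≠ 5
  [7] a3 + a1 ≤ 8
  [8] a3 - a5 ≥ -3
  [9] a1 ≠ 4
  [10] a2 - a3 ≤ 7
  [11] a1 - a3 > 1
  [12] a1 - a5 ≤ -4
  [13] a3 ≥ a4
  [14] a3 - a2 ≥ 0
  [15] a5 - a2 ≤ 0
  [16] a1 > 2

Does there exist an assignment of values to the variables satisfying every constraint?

Unsatisfiable

Constraints 2, 10, 12, and 15 give a5 − a1 ≥ 4, a1 − a3 ≥ 4, a3 − a2 ≥ -7, a2 − a5 ≥ 0.
Adding all 4 inequalities: the left sides telescope to 0, and the right sides sum to 4 + 4 + (-7) + 0 = 1. So 0 ≥ 1, which is false.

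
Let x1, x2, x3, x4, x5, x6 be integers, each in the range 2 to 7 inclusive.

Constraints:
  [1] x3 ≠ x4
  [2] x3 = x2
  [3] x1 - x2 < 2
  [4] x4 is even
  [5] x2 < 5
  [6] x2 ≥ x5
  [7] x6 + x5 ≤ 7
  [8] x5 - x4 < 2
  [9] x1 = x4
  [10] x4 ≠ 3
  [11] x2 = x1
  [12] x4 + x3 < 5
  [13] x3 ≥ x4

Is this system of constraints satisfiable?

From constraints 2, 9, and 11, x3 = x2 = x1 = x4, so x3 = x4. But constraint 1 says x3 ≠ x4. Contradiction.

Unsatisfiable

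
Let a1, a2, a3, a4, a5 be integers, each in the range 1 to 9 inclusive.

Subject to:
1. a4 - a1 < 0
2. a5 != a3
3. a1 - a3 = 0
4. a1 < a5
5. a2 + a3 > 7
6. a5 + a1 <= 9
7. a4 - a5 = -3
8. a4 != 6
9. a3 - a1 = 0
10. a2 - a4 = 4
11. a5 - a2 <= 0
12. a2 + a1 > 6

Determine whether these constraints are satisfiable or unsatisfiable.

The assignment a1 = 3, a2 = 5, a3 = 3, a4 = 1, a5 = 4 works:
  constraint 1 holds since a4 - a1 = -2.
  constraint 3 holds since a1 - a3 = 0.
  constraint 5 holds since a2 + a3 = 8.
The rest check out directly.

Satisfiable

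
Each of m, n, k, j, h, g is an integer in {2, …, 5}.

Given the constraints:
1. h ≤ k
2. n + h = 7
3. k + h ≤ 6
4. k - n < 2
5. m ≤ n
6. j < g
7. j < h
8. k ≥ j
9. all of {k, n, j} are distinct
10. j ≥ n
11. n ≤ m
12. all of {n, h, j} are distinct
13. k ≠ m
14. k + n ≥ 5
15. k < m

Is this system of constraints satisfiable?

Unsatisfiable

Constraints 1, 5, 7, 10, and 15 give j < h, h ≤ k, k < m, m ≤ n, n ≤ j. Chaining: j < h ≤ k < m ≤ n ≤ j, which forces j < j — impossible.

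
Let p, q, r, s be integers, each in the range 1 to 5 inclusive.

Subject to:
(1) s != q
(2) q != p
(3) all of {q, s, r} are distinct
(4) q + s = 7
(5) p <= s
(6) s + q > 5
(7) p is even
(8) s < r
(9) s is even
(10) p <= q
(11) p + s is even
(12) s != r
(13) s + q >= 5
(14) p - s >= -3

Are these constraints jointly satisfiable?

Satisfiable

Try p = 2, q = 3, r = 5, s = 4.
Check constraint 4: q + s = 7; constraint 6: s + q = 7; constraint 13: s + q = 7. The remaining constraints are straightforward to verify.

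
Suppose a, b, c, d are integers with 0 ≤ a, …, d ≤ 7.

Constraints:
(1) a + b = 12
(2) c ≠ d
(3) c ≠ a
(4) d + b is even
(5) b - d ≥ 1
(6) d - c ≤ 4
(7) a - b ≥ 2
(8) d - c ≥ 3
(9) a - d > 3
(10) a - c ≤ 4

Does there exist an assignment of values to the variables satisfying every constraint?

Unsatisfiable

Constraints 5, 7, 8, and 10 give c − a ≥ -4, a − b ≥ 2, b − d ≥ 1, d − c ≥ 3.
Adding all 4 inequalities: the left sides telescope to 0, and the right sides sum to (-4) + 2 + 1 + 3 = 2. So 0 ≥ 2, which is false.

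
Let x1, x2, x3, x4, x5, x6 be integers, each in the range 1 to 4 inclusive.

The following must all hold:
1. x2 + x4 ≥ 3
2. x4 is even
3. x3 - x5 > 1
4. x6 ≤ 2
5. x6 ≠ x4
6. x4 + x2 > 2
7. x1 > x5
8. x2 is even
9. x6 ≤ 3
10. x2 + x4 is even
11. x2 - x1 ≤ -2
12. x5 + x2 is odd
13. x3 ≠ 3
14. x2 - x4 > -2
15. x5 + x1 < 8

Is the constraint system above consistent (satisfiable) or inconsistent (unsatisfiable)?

Setting (x1, x2, x3, x4, x5, x6) = (4, 2, 4, 2, 1, 1) satisfies everything: constraint 1: x2 + x4 = 4; constraint 3: x3 - x5 = 3; constraint 6: x4 + x2 = 4, and the others follow.

Satisfiable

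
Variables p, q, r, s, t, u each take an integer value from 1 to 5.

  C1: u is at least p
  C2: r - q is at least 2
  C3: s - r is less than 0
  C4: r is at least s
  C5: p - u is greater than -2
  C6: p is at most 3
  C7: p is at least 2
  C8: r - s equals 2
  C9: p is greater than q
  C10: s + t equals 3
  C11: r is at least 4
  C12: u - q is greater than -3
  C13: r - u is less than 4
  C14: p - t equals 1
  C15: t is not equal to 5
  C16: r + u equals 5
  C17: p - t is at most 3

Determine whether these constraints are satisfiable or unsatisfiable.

From constraint 11: r ≥ 4. From constraints 1 and 7: u ≥ p ≥ 2. Hence r + u ≥ 6. But constraint 16 requires r + u = 5, and 5 < 6. Contradiction.

Unsatisfiable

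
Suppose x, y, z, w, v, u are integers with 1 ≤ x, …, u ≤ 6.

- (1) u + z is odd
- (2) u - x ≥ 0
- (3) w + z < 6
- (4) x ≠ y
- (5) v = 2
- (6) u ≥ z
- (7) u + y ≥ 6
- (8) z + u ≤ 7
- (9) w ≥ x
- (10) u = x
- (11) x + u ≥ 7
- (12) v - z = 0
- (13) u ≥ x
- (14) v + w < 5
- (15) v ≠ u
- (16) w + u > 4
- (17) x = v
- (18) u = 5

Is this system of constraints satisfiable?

Constraint 18 fixes u = 5 and constraint 5 fixes v = 2. Constraints 10 and 17 give u = x = v, so u = v. But 5 ≠ 2 — contradiction.

Unsatisfiable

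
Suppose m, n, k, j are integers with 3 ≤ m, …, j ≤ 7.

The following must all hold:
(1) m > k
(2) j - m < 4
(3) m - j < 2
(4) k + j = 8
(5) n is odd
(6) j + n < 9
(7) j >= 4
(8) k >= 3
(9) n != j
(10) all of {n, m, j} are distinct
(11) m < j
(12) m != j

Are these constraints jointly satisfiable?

Satisfiable

The assignment m = 4, n = 3, k = 3, j = 5 works:
  constraint 2 holds since j - m = 1.
  constraint 3 holds since m - j = -1.
  constraint 4 holds since k + j = 8.
The rest check out directly.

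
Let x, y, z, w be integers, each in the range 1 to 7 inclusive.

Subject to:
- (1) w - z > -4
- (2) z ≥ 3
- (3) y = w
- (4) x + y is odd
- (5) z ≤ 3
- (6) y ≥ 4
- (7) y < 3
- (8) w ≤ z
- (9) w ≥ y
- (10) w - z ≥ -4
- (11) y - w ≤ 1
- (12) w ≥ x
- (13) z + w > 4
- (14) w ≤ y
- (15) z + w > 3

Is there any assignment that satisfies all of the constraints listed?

From constraints 6 and 9: w ≥ y and y ≥ 4, so w ≥ 4. From constraints 5 and 8: w ≤ z and z ≤ 3, so w ≤ 3. But 3 < 4, so no value of w works.

Unsatisfiable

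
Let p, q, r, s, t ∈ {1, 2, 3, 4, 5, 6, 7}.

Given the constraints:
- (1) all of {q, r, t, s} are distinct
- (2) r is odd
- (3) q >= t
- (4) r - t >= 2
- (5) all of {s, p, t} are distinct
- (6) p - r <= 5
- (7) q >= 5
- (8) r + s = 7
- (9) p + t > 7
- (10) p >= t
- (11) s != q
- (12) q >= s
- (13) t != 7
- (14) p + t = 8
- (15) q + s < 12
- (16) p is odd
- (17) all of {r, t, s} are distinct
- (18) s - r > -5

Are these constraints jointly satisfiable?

Satisfiable

One satisfying assignment is p = 7, q = 7, r = 5, s = 2, t = 1.
For the less obvious constraints — constraint 4: r - t = 4; constraint 6: p - r = 2 — and the others hold by inspection.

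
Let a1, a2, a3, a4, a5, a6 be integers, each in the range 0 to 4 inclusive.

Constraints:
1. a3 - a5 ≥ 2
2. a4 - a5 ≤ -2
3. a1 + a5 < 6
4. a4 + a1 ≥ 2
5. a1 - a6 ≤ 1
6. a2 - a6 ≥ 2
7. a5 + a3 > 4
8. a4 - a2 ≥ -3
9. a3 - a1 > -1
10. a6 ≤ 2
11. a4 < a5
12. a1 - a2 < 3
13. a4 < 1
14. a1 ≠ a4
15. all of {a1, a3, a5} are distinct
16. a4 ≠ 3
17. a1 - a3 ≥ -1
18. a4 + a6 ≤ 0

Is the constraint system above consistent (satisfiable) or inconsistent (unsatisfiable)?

Constraints 1, 2, 5, 6, 8, and 17 give a3 − a5 ≥ 2, a5 − a4 ≥ 2, a4 − a2 ≥ -3, a2 − a6 ≥ 2, a6 − a1 ≥ -1, a1 − a3 ≥ -1.
Adding all 6 inequalities: the left sides telescope to 0, and the right sides sum to 2 + 2 + (-3) + 2 + (-1) + (-1) = 1. So 0 ≥ 1, which is false.

Unsatisfiable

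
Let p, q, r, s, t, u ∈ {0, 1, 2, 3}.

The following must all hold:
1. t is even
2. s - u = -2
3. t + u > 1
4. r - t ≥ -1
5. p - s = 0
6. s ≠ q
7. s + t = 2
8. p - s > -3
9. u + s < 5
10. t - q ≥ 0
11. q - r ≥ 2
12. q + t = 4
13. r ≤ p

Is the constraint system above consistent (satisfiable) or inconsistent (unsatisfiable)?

Unsatisfiable

Constraints 4, 10, and 11 give r − t ≥ -1, t − q ≥ 0, q − r ≥ 2.
Adding all 3 inequalities: the left sides telescope to 0, and the right sides sum to (-1) + 0 + 2 = 1. So 0 ≥ 1, which is false.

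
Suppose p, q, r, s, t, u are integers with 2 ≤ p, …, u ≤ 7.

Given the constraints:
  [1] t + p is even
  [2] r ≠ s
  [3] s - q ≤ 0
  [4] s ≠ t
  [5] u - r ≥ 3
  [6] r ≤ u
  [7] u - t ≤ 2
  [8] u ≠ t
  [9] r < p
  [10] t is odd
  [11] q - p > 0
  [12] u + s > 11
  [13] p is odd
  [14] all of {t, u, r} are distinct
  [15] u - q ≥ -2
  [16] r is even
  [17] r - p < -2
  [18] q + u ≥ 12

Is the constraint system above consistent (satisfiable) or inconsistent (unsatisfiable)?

One satisfying assignment is p = 5, q = 7, r = 2, s = 7, t = 5, u = 7.
For the less obvious constraints — constraint 3: s - q = 0; constraint 5: u - r = 5 — and the others hold by inspection.

Satisfiable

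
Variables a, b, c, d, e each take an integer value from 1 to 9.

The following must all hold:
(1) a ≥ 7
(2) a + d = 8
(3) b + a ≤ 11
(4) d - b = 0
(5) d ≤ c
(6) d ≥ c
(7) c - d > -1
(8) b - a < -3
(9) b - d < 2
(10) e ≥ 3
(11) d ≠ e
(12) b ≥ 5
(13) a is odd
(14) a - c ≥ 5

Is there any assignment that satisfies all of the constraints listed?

Unsatisfiable

From constraint 12: b ≥ 5. From constraint 1: a ≥ 7. Hence b + a ≥ 12. But constraint 3 requires b + a ≤ 11, and 11 < 12. Contradiction.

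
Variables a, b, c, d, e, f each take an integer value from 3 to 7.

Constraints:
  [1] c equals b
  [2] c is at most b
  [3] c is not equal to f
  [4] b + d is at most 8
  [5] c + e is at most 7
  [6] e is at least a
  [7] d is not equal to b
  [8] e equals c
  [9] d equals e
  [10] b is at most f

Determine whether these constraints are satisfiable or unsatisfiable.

Unsatisfiable

From constraints 1, 8, and 9, d = e = c = b, so d = b. But constraint 7 says d ≠ b. Contradiction.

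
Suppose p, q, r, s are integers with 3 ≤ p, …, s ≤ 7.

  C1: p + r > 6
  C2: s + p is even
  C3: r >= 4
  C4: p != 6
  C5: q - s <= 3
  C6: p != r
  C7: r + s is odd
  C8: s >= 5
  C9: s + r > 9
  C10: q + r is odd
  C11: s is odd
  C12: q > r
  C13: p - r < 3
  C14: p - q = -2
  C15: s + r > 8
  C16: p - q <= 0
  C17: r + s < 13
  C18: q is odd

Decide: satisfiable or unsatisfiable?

Satisfiable

The assignment p = 5, q = 7, r = 4, s = 7 works:
  constraint 1 holds since p + r = 9.
  constraint 5 holds since q - s = 0.
  constraint 9 holds since s + r = 11.
The rest check out directly.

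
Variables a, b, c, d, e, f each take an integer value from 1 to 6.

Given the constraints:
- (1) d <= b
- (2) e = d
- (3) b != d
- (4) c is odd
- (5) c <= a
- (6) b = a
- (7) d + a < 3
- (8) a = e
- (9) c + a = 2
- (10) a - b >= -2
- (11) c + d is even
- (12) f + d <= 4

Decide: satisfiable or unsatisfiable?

Unsatisfiable

From constraints 2, 6, and 8, b = a = e = d, so b = d. But constraint 3 says b ≠ d. Contradiction.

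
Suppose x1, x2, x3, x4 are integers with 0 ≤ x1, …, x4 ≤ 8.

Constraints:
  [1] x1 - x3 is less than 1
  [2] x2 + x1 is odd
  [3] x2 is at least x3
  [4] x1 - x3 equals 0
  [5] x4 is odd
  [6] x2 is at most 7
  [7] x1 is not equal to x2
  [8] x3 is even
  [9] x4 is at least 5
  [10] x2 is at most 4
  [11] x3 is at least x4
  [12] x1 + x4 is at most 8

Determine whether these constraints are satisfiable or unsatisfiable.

From constraints 9 and 11: x3 ≥ x4 and x4 ≥ 5, so x3 ≥ 5. From constraints 3 and 10: x3 ≤ x2 and x2 ≤ 4, so x3 ≤ 4. But 4 < 5, so no value of x3 works.

Unsatisfiable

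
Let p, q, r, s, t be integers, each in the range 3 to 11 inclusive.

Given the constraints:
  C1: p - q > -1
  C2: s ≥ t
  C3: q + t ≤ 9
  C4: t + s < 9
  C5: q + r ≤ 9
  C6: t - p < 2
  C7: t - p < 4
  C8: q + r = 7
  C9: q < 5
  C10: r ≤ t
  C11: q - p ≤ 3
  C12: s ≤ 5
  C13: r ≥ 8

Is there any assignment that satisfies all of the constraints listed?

Unsatisfiable

From constraints 10 and 13: t ≥ r and r ≥ 8, so t ≥ 8. From constraints 2 and 12: t ≤ s and s ≤ 5, so t ≤ 5. But 5 < 8, so no value of t works.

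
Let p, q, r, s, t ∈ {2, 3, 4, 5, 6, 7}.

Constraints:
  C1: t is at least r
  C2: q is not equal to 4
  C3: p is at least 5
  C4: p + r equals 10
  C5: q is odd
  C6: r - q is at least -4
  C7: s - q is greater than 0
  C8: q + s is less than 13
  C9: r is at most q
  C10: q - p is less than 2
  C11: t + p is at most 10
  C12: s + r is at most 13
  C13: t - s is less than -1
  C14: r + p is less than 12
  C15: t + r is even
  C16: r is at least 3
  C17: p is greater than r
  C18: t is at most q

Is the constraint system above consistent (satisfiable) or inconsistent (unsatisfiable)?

Satisfiable

Try p = 6, q = 5, r = 4, s = 6, t = 4.
Check constraint 4: p + r = 10; constraint 6: r - q = -1. The remaining constraints are straightforward to verify.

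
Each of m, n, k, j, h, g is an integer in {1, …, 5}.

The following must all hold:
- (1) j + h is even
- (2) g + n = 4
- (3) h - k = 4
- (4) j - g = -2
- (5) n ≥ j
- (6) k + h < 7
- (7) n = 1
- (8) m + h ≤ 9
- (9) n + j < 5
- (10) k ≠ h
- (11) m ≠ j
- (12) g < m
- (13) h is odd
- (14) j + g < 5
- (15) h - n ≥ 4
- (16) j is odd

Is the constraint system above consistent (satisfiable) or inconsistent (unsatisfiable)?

Satisfiable

Try m = 4, n = 1, k = 1, j = 1, h = 5, g = 3.
Check constraint 2: g + n = 4; constraint 3: h - k = 4; constraint 4: j - g = -2. The remaining constraints are straightforward to verify.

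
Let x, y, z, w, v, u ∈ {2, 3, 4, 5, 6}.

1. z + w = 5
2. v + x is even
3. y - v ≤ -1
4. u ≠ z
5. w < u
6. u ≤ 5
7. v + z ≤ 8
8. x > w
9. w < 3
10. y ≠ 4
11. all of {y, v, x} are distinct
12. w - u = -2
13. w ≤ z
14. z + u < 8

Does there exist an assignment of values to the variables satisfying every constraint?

Take x = 5, y = 2, z = 3, w = 2, v = 3, u = 4. Then constraint 1: z + w = 5; constraint 3: y - v = -1, and every other listed constraint is also met.

Satisfiable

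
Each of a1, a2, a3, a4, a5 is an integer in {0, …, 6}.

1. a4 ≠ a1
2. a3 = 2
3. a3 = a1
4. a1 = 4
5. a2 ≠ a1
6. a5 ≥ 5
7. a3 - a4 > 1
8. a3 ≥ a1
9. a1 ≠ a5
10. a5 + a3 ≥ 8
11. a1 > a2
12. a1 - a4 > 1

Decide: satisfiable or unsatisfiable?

Constraint 2 fixes a3 = 2 and constraint 4 fixes a1 = 4, but constraint 3 requires a3 = a1. Since 2 ≠ 4, contradiction.

Unsatisfiable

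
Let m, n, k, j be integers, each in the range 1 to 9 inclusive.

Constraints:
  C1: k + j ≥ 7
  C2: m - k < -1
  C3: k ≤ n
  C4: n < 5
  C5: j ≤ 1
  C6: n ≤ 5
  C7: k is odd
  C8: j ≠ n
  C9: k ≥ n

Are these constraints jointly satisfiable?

Unsatisfiable

From constraints 3 and 6: k ≤ n ≤ 5. From constraint 5: j ≤ 1. Hence k + j ≤ 6. But constraint 1 requires k + j ≥ 7, and 7 > 6. Contradiction.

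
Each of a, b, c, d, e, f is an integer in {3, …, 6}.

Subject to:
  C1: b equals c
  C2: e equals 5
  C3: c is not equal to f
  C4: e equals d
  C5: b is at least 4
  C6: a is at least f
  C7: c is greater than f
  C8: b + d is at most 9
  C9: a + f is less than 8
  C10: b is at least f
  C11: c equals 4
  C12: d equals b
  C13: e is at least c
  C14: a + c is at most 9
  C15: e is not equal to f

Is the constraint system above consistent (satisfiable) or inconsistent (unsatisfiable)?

Constraint 2 fixes e = 5 and constraint 11 fixes c = 4. Constraints 1, 4, and 12 give e = d = b = c, so e = c. But 5 ≠ 4 — contradiction.

Unsatisfiable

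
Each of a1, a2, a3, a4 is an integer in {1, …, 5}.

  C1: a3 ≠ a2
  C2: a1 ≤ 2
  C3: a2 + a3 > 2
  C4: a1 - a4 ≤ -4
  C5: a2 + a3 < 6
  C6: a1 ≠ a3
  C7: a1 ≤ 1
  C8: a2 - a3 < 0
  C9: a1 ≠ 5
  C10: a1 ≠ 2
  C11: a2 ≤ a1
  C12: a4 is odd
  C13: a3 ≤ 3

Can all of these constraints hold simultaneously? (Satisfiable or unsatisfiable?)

Satisfiable

One satisfying assignment is a1 = 1, a2 = 1, a3 = 2, a4 = 5.
For the less obvious constraints — constraint 3: a2 + a3 = 3; constraint 4: a1 - a4 = -4; constraint 5: a2 + a3 = 3 — and the others hold by inspection.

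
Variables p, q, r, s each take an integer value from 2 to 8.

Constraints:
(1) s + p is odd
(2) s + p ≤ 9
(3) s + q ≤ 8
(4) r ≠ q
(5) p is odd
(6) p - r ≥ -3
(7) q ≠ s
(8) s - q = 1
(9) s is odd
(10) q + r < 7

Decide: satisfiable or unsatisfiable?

Unsatisfiable

Constraint 9 makes s odd and constraint 5 makes p odd, so s + p must be even. Constraint 1 says s + p is odd — contradiction.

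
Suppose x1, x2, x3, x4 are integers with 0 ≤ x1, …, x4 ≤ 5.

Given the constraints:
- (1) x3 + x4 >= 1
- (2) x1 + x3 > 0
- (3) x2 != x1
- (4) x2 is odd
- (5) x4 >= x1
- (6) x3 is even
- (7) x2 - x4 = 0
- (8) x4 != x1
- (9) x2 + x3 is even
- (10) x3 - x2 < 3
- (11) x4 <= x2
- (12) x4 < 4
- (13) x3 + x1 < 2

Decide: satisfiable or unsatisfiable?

Unsatisfiable

Constraint 4 makes x2 odd and constraint 6 makes x3 even, so x2 + x3 must be odd. Constraint 9 says x2 + x3 is even — contradiction.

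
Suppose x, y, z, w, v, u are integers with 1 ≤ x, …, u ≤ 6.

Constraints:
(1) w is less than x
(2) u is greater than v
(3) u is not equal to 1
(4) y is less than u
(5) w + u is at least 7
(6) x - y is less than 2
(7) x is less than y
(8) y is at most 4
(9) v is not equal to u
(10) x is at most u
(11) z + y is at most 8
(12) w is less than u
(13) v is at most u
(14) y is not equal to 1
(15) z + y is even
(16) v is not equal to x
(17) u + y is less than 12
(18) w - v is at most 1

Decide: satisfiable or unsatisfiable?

Satisfiable

One satisfying assignment is x = 3, y = 4, z = 4, w = 2, v = 4, u = 5.
For the less obvious constraints — constraint 5: w + u = 7; constraint 6: x - y = -1 — and the others hold by inspection.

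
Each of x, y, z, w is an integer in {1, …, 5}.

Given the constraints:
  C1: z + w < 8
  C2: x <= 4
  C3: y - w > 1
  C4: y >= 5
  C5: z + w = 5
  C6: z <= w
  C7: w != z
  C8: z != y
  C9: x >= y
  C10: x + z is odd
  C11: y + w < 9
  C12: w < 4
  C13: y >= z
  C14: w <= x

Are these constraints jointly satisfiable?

Unsatisfiable

From constraint 4: y ≥ 5. From constraints 2 and 9: y ≤ x and x ≤ 4, so y ≤ 4. But 4 < 5, so no value of y works.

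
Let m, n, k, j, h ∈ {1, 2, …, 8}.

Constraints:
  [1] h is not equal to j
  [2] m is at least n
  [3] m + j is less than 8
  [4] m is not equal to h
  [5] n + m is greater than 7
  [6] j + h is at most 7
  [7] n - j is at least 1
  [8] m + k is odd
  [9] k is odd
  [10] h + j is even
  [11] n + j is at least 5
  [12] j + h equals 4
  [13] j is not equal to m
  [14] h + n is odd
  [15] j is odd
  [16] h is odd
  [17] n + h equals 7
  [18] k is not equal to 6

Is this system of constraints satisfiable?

One satisfying assignment is m = 4, n = 4, k = 3, j = 1, h = 3.
For the less obvious constraints — constraint 3: m + j = 5; constraint 5: n + m = 8 — and the others hold by inspection.

Satisfiable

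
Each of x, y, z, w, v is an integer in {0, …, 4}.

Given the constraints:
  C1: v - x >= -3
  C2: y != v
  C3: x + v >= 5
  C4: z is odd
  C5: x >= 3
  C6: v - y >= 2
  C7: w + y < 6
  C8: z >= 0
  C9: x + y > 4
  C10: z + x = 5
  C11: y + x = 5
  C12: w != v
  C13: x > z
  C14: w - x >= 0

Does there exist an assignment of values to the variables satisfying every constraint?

Satisfiable

Try x = 4, y = 1, z = 1, w = 4, v = 3.
Check constraint 1: v - x = -1; constraint 3: x + v = 7; constraint 6: v - y = 2. The remaining constraints are straightforward to verify.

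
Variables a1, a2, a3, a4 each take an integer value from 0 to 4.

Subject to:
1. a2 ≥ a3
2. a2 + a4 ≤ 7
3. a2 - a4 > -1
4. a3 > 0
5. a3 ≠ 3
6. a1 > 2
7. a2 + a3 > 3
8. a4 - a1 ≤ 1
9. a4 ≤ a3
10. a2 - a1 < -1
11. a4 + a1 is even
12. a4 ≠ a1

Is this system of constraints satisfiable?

Satisfiable

Setting (a1, a2, a3, a4) = (4, 2, 2, 2) satisfies everything: constraint 2: a2 + a4 = 4; constraint 3: a2 - a4 = 0, and the others follow.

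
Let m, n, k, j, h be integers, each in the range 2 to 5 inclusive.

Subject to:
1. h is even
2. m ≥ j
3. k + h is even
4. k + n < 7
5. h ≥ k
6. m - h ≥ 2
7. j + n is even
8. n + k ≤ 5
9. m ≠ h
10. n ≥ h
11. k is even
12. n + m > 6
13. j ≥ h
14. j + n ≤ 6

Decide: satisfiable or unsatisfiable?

Satisfiable

The assignment m = 5, n = 2, k = 2, j = 4, h = 2 works:
  constraint 4 holds since k + n = 4.
  constraint 6 holds since m - h = 3.
The rest check out directly.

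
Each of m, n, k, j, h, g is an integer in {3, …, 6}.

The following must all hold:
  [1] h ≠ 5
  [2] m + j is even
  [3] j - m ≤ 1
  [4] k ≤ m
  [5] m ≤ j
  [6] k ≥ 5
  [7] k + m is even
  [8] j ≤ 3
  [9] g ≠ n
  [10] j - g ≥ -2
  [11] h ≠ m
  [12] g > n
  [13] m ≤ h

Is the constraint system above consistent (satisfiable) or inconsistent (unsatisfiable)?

Unsatisfiable

From constraints 4 and 6: m ≥ k and k ≥ 5, so m ≥ 5. From constraints 5 and 8: m ≤ j and j ≤ 3, so m ≤ 3. But 3 < 5, so no value of m works.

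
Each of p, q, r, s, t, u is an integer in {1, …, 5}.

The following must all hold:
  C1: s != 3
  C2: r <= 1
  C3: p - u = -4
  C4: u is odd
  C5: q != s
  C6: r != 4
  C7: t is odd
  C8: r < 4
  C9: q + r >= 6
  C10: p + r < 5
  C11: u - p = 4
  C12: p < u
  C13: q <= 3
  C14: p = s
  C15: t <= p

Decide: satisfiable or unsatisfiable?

From constraint 13: q ≤ 3. From constraint 2: r ≤ 1. Hence q + r ≤ 4. But constraint 9 requires q + r ≥ 6, and 6 > 4. Contradiction.

Unsatisfiable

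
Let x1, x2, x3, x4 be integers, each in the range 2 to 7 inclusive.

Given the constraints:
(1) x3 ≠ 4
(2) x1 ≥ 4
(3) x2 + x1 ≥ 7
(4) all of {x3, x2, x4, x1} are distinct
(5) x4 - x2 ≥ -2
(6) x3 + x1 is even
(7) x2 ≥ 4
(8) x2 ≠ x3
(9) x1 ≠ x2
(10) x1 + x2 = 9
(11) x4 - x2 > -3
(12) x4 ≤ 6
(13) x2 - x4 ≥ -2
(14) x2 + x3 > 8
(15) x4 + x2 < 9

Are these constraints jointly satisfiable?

Setting (x1, x2, x3, x4) = (5, 4, 7, 3) satisfies everything: constraint 3: x2 + x1 = 9; constraint 5: x4 - x2 = -1, and the others follow.

Satisfiable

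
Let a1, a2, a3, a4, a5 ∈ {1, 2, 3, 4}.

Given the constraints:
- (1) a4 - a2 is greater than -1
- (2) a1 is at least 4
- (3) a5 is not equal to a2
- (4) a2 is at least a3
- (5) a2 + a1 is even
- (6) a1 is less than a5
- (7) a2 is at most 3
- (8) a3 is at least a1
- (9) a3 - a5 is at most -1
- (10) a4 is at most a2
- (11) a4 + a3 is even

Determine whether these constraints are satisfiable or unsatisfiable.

From constraints 2 and 8: a3 ≥ a1 and a1 ≥ 4, so a3 ≥ 4. From constraints 4 and 7: a3 ≤ a2 and a2 ≤ 3, so a3 ≤ 3. But 3 < 4, so no value of a3 works.

Unsatisfiable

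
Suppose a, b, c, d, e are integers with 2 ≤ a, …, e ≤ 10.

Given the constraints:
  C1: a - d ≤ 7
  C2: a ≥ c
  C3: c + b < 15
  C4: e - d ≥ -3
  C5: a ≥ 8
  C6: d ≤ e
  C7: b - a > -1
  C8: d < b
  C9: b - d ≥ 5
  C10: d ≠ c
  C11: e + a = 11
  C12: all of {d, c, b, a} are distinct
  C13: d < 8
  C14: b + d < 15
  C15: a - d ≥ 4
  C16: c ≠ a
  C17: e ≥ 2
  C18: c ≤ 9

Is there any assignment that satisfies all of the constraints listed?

Satisfiable

One satisfying assignment is a = 9, b = 10, c = 4, d = 2, e = 2.
For the less obvious constraints — constraint 1: a - d = 7; constraint 3: c + b = 14; constraint 4: e - d = 0 — and the others hold by inspection.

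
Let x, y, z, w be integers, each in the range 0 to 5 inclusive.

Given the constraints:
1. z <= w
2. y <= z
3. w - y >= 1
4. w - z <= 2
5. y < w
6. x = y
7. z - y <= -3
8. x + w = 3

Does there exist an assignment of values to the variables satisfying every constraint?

Unsatisfiable

Constraints 3, 4, and 7 give y − z ≥ 3, z − w ≥ -2, w − y ≥ 1.
Adding all 3 inequalities: the left sides telescope to 0, and the right sides sum to 3 + (-2) + 1 = 2. So 0 ≥ 2, which is false.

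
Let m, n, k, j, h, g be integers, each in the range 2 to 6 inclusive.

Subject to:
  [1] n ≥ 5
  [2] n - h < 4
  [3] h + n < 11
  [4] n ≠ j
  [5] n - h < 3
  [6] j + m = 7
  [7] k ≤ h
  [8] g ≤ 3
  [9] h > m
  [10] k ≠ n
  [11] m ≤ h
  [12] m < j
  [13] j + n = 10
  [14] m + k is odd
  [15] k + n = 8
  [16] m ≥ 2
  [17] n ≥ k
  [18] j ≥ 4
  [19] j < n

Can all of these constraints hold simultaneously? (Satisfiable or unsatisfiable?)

Satisfiable

Setting (m, n, k, j, h, g) = (3, 6, 2, 4, 4, 2) satisfies everything: constraint 2: n - h = 2; constraint 3: h + n = 10, and the others follow.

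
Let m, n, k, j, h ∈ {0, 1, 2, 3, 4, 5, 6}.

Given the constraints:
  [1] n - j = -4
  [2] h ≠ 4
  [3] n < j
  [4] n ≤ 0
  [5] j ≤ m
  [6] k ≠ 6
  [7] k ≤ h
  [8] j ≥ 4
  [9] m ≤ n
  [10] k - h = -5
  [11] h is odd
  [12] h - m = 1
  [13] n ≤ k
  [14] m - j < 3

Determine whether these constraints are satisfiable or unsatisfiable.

From constraints 5 and 8: m ≥ j and j ≥ 4, so m ≥ 4. From constraints 4 and 9: m ≤ n and n ≤ 0, so m ≤ 0. But 0 < 4, so no value of m works.

Unsatisfiable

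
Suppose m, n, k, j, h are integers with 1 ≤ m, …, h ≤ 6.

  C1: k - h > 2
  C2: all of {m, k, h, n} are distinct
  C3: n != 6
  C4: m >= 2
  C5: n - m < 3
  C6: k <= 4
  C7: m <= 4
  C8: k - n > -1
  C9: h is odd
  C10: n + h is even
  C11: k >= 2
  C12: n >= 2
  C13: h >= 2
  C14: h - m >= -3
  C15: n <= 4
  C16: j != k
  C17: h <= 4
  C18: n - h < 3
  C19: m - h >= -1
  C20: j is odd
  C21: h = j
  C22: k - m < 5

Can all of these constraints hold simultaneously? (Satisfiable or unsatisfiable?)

Unsatisfiable

Constraints 4, 6, 7, 11, 12, 13, 15, and 17 confine each of m, k, h, n to the 3 values {2, …, 4}.
Constraint 2 requires all 4 of them to be distinct, but only 3 values are available — impossible by the pigeonhole principle.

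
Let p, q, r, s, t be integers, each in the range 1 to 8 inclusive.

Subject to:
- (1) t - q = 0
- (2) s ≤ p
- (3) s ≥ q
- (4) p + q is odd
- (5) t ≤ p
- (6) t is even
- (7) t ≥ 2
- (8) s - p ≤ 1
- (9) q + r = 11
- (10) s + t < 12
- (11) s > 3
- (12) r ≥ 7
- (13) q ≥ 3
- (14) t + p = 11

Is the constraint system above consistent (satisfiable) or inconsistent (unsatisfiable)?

The assignment p = 7, q = 4, r = 7, s = 7, t = 4 works:
  constraint 1 holds since t - q = 0.
  constraint 8 holds since s - p = 0.
  constraint 9 holds since q + r = 11.
The rest check out directly.

Satisfiable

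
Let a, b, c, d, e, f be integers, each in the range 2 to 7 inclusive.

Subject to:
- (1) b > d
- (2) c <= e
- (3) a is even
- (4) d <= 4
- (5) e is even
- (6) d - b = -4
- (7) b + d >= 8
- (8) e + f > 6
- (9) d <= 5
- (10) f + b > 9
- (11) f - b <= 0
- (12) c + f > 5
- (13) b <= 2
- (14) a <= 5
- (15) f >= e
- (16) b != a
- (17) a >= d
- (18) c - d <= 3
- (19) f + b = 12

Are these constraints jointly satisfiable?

From constraint 13: b ≤ 2. From constraints 14 and 17: d ≤ a ≤ 5. Hence b + d ≤ 7. But constraint 7 requires b + d ≥ 8, and 8 > 7. Contradiction.

Unsatisfiable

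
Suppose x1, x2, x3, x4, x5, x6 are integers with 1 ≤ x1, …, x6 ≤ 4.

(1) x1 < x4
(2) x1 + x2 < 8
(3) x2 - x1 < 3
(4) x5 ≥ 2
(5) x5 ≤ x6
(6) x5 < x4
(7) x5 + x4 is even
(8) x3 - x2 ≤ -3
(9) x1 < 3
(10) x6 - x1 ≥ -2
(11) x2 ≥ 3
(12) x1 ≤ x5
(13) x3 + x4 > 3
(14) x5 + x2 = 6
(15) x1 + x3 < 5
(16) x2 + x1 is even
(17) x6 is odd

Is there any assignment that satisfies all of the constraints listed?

Satisfiable

Try x1 = 2, x2 = 4, x3 = 1, x4 = 4, x5 = 2, x6 = 3.
Check constraint 2: x1 + x2 = 6; constraint 3: x2 - x1 = 2; constraint 8: x3 - x2 = -3. The remaining constraints are straightforward to verify.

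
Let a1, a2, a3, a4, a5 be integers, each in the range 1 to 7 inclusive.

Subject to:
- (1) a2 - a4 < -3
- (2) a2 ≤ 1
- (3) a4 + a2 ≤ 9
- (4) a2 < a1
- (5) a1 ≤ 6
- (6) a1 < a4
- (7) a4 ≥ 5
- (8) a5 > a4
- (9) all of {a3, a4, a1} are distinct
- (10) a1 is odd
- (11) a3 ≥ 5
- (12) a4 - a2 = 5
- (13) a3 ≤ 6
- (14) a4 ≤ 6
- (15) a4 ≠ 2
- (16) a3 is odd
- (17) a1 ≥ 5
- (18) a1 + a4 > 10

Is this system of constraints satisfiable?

Unsatisfiable

Constraints 5, 7, 11, 13, 14, and 17 confine each of a3, a4, a1 to the 2 values {5, 6}.
Constraint 9 requires all 3 of them to be distinct, but only 2 values are available — impossible by the pigeonhole principle.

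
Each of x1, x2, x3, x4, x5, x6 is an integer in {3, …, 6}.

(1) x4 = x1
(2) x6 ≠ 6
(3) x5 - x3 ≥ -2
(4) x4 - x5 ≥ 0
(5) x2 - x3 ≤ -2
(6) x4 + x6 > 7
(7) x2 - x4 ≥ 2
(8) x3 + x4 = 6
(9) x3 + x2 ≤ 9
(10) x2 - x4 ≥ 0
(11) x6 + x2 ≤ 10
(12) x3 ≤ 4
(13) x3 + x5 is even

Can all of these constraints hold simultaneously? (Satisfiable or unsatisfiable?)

Unsatisfiable

Constraints 3, 4, 5, and 7 give x5 − x3 ≥ -2, x3 − x2 ≥ 2, x2 − x4 ≥ 2, x4 − x5 ≥ 0.
Adding all 4 inequalities: the left sides telescope to 0, and the right sides sum to (-2) + 2 + 2 + 0 = 2. So 0 ≥ 2, which is false.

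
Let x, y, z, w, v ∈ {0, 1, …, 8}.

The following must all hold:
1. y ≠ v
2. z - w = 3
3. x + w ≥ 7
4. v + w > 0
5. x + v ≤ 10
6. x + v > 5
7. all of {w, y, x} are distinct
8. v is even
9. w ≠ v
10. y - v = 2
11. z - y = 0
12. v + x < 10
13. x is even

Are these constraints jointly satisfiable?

Satisfiable

The assignment x = 6, y = 4, z = 4, w = 1, v = 2 works:
  constraint 2 holds since z - w = 3.
  constraint 3 holds since x + w = 7.
The rest check out directly.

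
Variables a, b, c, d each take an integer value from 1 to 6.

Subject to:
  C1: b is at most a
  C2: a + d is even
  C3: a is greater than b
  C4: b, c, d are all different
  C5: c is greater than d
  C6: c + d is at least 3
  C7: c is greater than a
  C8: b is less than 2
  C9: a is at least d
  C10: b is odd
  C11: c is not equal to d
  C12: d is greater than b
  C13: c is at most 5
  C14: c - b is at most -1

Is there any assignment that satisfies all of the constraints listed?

Unsatisfiable

Constraints 7, 9, 12, and 14 give c < b, b < d, d ≤ a, a < c. Chaining: c < b < d ≤ a < c, which forces c < c — impossible.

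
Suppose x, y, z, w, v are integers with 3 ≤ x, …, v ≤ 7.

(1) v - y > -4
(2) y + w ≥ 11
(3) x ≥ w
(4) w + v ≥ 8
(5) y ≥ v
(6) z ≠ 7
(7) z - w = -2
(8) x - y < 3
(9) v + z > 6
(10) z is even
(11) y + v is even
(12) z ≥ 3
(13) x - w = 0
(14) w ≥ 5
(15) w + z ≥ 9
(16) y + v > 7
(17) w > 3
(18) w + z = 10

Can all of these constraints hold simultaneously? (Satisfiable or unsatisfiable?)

Try x = 6, y = 6, z = 4, w = 6, v = 4.
Check constraint 1: v - y = -2; constraint 2: y + w = 12. The remaining constraints are straightforward to verify.

Satisfiable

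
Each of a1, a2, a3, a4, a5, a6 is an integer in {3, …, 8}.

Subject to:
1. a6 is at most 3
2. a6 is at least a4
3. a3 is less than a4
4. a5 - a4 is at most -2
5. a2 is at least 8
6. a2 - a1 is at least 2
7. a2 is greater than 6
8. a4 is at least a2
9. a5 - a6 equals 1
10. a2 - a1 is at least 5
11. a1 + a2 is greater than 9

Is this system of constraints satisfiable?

From constraints 5 and 8: a4 ≥ a2 and a2 ≥ 8, so a4 ≥ 8. From constraints 1 and 2: a4 ≤ a6 and a6 ≤ 3, so a4 ≤ 3. But 3 < 8, so no value of a4 works.

Unsatisfiable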